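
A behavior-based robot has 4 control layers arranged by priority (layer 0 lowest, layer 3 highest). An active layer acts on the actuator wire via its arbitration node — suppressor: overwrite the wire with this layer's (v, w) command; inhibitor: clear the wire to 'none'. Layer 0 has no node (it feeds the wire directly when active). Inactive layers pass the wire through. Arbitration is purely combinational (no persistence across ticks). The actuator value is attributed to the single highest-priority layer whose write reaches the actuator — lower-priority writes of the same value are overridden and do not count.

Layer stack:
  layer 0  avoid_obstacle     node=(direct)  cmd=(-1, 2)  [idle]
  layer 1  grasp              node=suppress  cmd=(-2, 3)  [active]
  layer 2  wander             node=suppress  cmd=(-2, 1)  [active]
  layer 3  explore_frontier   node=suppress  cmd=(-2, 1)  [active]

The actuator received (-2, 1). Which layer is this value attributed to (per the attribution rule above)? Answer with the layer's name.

L0 avoid_obstacle: idle → wire = none
L1 grasp: active, suppressor → wire = (-2, 3)
L2 wander: active, suppressor → wire = (-2, 1)
L3 explore_frontier: active, suppressor → wire = (-2, 1)
actuator = (-2, 1)
last writer: layer 3 = explore_frontier

explore_frontier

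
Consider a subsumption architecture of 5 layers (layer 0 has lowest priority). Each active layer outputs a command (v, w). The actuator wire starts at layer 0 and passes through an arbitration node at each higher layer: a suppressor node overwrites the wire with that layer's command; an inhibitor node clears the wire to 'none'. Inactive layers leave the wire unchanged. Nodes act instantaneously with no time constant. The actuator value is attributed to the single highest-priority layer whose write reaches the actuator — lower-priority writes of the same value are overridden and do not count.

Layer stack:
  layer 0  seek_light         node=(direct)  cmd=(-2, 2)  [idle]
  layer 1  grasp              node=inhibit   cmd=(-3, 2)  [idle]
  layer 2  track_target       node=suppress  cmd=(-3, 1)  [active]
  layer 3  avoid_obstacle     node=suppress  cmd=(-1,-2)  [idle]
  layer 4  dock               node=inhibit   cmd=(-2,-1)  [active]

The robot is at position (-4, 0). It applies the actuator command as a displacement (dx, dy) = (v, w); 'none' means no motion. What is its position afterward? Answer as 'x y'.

-4 0

layer 0 (seek_light) idle — none
layer 1 (grasp) idle — unchanged: none
layer 2 (track_target) active — suppresses: (-3, 1)
layer 3 (avoid_obstacle) idle — unchanged: (-3, 1)
layer 4 (dock) active — inhibits: none
→ actuator none
position: (-4, 0) + none = (-4, 0)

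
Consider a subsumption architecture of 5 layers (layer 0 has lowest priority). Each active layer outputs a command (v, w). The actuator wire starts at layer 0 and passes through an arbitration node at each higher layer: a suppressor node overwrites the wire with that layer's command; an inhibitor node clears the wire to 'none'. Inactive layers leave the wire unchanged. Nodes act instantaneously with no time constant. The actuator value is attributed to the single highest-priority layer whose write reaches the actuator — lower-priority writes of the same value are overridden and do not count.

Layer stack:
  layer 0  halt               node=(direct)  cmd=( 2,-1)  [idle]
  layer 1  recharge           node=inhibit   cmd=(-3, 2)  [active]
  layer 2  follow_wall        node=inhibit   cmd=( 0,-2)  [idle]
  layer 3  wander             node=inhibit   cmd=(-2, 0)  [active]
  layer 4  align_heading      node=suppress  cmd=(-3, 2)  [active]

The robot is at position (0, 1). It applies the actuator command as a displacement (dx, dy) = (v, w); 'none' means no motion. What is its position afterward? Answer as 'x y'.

[0] halt off; wire := none
[1] recharge on (inhibit); wire := none
[2] follow_wall off; pass none
[3] wander on (inhibit); wire := none
[4] align_heading on (suppress); wire := (-3, 2)
output (-3, 2)
position: (0, 1) + (-3, 2) = (-3, 3)

-3 3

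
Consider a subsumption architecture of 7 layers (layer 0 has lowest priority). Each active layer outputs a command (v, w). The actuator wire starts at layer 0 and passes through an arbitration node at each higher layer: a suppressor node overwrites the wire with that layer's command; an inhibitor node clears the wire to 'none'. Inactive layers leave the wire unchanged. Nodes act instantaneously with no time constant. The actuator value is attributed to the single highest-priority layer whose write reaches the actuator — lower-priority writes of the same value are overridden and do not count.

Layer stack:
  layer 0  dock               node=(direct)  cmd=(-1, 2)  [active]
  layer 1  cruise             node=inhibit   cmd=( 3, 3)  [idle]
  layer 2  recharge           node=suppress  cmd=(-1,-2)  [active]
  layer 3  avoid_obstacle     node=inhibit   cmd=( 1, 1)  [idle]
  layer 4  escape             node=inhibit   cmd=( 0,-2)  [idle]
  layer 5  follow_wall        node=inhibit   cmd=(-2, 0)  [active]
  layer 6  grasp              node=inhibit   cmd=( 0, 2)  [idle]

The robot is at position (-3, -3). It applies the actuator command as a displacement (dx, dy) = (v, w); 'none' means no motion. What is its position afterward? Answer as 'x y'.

L0 dock: active, feeds wire = (-1, 2)
L1 cruise: idle → wire stays (-1, 2)
L2 recharge: active, suppressor → wire = (-1, -2)
L3 avoid_obstacle: idle → wire stays (-1, -2)
L4 escape: idle → wire stays (-1, -2)
L5 follow_wall: active, inhibitor → wire = none
L6 grasp: idle → wire stays none
actuator = none
position: (-3, -3) + none = (-3, -3)

-3 -3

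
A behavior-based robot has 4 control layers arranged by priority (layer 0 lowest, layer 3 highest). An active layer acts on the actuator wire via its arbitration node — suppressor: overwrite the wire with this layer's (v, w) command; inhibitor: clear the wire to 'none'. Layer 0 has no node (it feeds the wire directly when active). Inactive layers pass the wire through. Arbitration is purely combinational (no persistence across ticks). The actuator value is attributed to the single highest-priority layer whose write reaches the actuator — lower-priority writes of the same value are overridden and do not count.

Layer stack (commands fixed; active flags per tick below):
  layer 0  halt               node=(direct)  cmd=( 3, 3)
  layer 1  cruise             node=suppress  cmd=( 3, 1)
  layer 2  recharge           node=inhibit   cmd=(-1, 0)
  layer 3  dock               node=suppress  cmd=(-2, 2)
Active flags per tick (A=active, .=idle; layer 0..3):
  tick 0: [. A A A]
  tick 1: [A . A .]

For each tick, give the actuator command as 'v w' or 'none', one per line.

tick 0:
  L0 halt: idle → wire = none
  L1 cruise: active, suppressor → wire = (3, 1)
  L2 recharge: active, inhibitor → wire = none
  L3 dock: active, suppressor → wire = (-2, 2)
  actuator = (-2, 2)
tick 1:
  L0 halt: active, feeds wire = (3, 3)
  L1 cruise: idle → wire stays (3, 3)
  L2 recharge: active, inhibitor → wire = none
  L3 dock: idle → wire stays none
  actuator = none

-2 2
none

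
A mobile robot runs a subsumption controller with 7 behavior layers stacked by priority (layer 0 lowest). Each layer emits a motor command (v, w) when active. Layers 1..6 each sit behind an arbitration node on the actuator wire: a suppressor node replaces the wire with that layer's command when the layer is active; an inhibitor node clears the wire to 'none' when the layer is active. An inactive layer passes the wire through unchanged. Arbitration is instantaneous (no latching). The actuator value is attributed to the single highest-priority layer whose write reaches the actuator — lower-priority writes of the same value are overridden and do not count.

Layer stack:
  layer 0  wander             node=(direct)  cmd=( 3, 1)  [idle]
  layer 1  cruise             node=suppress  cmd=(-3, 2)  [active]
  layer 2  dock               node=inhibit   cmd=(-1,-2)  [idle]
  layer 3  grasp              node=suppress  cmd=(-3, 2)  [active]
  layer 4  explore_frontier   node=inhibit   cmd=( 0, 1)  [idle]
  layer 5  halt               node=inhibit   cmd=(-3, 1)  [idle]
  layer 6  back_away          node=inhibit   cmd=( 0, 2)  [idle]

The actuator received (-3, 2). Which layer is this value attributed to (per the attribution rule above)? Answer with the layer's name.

grasp

layer 0 (wander) idle — none
layer 1 (cruise) active — suppresses: (-3, 2)
layer 2 (dock) idle — unchanged: (-3, 2)
layer 3 (grasp) active — suppresses: (-3, 2)
layer 4 (explore_frontier) idle — unchanged: (-3, 2)
layer 5 (halt) idle — unchanged: (-3, 2)
layer 6 (back_away) idle — unchanged: (-3, 2)
→ actuator (-3, 2)
last writer: layer 3 = grasp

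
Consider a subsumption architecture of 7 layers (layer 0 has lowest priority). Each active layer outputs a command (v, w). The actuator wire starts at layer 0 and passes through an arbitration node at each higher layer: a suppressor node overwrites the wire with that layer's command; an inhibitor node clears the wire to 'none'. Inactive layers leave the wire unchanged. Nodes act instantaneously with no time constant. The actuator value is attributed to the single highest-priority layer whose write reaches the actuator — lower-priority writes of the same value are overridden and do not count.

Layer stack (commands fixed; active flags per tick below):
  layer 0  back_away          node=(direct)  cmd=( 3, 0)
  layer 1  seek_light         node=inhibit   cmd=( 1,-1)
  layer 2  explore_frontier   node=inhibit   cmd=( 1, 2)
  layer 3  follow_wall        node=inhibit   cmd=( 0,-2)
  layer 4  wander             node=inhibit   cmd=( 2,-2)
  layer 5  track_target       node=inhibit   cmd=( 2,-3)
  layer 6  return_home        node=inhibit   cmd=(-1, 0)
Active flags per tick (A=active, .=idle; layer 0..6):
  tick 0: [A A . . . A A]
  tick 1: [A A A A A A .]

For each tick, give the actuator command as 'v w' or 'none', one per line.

none
none

tick 0:
  [0] back_away on; wire := (3, 0)
  [1] seek_light on (inhibit); wire := none
  [2] explore_frontier off; pass none
  [3] follow_wall off; pass none
  [4] wander off; pass none
  [5] track_target on (inhibit); wire := none
  [6] return_home on (inhibit); wire := none
  output none
tick 1:
  [0] back_away on; wire := (3, 0)
  [1] seek_light on (inhibit); wire := none
  [2] explore_frontier on (inhibit); wire := none
  [3] follow_wall on (inhibit); wire := none
  [4] wander on (inhibit); wire := none
  [5] track_target on (inhibit); wire := none
  [6] return_home off; pass none
  output none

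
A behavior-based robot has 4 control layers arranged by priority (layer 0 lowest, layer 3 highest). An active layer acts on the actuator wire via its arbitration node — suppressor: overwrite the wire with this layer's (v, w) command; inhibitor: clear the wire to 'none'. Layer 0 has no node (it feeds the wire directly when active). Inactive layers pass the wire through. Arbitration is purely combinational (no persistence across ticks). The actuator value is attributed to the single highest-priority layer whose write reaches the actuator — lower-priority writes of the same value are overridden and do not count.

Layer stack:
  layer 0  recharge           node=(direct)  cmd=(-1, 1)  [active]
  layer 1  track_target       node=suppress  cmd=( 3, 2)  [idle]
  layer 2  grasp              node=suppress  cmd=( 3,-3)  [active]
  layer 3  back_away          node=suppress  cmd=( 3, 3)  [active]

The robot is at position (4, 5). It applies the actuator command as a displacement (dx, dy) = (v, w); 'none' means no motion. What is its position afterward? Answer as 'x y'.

7 8

L0 recharge: active, feeds wire = (-1, 1)
L1 track_target: idle → wire stays (-1, 1)
L2 grasp: active, suppressor → wire = (3, -3)
L3 back_away: active, suppressor → wire = (3, 3)
actuator = (3, 3)
position: (4, 5) + (3, 3) = (7, 8)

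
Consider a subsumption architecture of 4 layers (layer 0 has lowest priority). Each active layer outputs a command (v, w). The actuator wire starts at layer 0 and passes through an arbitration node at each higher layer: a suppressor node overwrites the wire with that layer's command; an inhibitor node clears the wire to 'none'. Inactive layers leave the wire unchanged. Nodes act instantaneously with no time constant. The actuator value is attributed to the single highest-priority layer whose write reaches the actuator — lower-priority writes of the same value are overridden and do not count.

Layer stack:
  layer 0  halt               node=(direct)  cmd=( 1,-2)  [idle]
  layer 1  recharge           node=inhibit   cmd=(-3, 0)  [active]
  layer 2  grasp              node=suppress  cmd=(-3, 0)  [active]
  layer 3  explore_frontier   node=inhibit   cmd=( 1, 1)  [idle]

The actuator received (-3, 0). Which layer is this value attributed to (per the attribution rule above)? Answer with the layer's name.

[0] halt off; wire := none
[1] recharge on (inhibit); wire := none
[2] grasp on (suppress); wire := (-3, 0)
[3] explore_frontier off; pass (-3, 0)
output (-3, 0)
last writer: layer 2 = grasp

grasp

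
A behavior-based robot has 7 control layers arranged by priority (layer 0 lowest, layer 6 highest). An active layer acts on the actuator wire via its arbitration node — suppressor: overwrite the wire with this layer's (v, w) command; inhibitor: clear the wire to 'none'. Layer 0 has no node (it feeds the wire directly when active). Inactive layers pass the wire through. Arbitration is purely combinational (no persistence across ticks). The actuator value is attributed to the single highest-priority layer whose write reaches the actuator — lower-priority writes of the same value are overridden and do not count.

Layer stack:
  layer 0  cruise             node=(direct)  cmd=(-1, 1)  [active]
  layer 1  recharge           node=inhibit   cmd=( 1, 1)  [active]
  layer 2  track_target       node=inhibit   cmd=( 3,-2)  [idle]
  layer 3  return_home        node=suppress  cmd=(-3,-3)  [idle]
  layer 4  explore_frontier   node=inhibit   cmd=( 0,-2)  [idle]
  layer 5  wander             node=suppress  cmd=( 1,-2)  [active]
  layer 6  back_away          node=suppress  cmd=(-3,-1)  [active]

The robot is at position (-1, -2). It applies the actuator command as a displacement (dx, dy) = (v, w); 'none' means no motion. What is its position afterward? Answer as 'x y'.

-4 -3

layer 0 (cruise) active — direct: (-1, 1)
layer 1 (recharge) active — inhibits: none
layer 2 (track_target) idle — unchanged: none
layer 3 (return_home) idle — unchanged: none
layer 4 (explore_frontier) idle — unchanged: none
layer 5 (wander) active — suppresses: (1, -2)
layer 6 (back_away) active — suppresses: (-3, -1)
→ actuator (-3, -1)
position: (-1, -2) + (-3, -1) = (-4, -3)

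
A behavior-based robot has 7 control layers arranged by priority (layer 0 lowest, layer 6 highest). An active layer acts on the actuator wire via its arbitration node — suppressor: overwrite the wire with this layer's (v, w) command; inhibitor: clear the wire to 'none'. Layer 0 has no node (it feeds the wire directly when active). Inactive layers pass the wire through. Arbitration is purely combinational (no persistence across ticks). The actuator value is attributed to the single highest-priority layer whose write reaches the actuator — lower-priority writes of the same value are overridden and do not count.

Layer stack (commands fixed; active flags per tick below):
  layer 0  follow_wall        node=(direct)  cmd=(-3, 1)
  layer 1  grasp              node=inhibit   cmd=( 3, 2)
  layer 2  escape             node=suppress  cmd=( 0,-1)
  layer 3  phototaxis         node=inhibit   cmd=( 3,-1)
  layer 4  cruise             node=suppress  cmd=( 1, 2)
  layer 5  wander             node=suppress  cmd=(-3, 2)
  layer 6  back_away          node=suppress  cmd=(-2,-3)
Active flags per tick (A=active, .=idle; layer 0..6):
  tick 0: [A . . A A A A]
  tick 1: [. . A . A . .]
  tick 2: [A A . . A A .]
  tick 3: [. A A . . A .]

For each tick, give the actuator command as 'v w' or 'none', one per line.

-2 -3
1 2
-3 2
-3 2

tick 0:
  layer 0 (follow_wall) active — direct: (-3, 1)
  layer 1 (grasp) idle — unchanged: (-3, 1)
  layer 2 (escape) idle — unchanged: (-3, 1)
  layer 3 (phototaxis) active — inhibits: none
  layer 4 (cruise) active — suppresses: (1, 2)
  layer 5 (wander) active — suppresses: (-3, 2)
  layer 6 (back_away) active — suppresses: (-2, -3)
  → actuator (-2, -3)
tick 1:
  layer 0 (follow_wall) idle — none
  layer 1 (grasp) idle — unchanged: none
  layer 2 (escape) active — suppresses: (0, -1)
  layer 3 (phototaxis) idle — unchanged: (0, -1)
  layer 4 (cruise) active — suppresses: (1, 2)
  layer 5 (wander) idle — unchanged: (1, 2)
  layer 6 (back_away) idle — unchanged: (1, 2)
  → actuator (1, 2)
tick 2:
  layer 0 (follow_wall) active — direct: (-3, 1)
  layer 1 (grasp) active — inhibits: none
  layer 2 (escape) idle — unchanged: none
  layer 3 (phototaxis) idle — unchanged: none
  layer 4 (cruise) active — suppresses: (1, 2)
  layer 5 (wander) active — suppresses: (-3, 2)
  layer 6 (back_away) idle — unchanged: (-3, 2)
  → actuator (-3, 2)
tick 3:
  layer 0 (follow_wall) idle — none
  layer 1 (grasp) active — inhibits: none
  layer 2 (escape) active — suppresses: (0, -1)
  layer 3 (phototaxis) idle — unchanged: (0, -1)
  layer 4 (cruise) idle — unchanged: (0, -1)
  layer 5 (wander) active — suppresses: (-3, 2)
  layer 6 (back_away) idle — unchanged: (-3, 2)
  → actuator (-3, 2)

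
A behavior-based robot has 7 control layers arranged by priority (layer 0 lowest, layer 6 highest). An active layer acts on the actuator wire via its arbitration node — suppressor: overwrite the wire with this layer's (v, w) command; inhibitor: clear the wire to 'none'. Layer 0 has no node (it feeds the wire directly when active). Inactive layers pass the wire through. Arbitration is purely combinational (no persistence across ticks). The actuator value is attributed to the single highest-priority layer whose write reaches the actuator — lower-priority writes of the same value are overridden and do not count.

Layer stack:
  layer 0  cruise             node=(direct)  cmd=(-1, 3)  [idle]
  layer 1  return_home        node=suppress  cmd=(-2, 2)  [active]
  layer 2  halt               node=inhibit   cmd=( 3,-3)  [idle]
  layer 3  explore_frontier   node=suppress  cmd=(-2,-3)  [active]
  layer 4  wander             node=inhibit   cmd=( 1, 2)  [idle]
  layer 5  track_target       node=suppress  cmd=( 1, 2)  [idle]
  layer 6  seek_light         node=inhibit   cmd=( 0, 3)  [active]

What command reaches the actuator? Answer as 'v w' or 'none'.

[0] cruise off; wire := none
[1] return_home on (suppress); wire := (-2, 2)
[2] halt off; pass (-2, 2)
[3] explore_frontier on (suppress); wire := (-2, -3)
[4] wander off; pass (-2, -3)
[5] track_target off; pass (-2, -3)
[6] seek_light on (inhibit); wire := none
output none

none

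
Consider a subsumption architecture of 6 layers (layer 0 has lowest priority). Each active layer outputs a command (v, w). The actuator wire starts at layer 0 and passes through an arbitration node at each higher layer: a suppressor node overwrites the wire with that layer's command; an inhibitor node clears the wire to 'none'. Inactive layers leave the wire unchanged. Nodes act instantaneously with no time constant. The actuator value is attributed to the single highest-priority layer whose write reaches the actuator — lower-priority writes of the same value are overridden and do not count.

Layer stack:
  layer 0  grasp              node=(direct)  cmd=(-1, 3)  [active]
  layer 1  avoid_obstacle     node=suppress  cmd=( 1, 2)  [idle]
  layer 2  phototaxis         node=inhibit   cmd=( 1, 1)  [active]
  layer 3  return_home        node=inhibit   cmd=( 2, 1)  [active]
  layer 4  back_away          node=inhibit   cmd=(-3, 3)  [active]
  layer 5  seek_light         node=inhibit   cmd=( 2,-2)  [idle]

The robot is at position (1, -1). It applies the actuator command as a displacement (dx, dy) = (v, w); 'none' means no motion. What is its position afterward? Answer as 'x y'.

1 -1

layer 0 (grasp) active — direct: (-1, 3)
layer 1 (avoid_obstacle) idle — unchanged: (-1, 3)
layer 2 (phototaxis) active — inhibits: none
layer 3 (return_home) active — inhibits: none
layer 4 (back_away) active — inhibits: none
layer 5 (seek_light) idle — unchanged: none
→ actuator none
position: (1, -1) + none = (1, -1)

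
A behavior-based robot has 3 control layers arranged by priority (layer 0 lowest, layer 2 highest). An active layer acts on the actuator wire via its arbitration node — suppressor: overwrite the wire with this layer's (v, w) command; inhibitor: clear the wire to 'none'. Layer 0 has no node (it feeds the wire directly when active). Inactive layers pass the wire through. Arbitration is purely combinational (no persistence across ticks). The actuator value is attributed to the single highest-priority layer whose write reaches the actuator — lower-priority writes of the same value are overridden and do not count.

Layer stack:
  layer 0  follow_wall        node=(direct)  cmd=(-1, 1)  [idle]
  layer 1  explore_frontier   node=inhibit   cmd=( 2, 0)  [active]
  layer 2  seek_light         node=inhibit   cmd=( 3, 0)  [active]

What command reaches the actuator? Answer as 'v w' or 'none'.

layer 0 (follow_wall) idle — none
layer 1 (explore_frontier) active — inhibits: none
layer 2 (seek_light) active — inhibits: none
→ actuator none

none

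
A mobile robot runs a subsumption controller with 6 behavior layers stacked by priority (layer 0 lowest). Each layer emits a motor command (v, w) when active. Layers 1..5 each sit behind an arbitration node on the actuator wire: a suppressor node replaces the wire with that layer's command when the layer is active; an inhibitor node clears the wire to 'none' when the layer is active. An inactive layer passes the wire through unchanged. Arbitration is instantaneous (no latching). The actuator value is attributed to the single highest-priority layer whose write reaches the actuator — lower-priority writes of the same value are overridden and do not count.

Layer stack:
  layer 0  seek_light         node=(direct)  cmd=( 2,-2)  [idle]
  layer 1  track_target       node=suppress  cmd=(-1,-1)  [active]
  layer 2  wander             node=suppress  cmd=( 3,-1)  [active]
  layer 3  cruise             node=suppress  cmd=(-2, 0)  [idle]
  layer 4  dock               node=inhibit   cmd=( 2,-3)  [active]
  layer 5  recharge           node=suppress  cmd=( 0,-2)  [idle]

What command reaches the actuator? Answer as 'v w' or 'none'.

none

L0 seek_light: idle → wire = none
L1 track_target: active, suppressor → wire = (-1, -1)
L2 wander: active, suppressor → wire = (3, -1)
L3 cruise: idle → wire stays (3, -1)
L4 dock: active, inhibitor → wire = none
L5 recharge: idle → wire stays none
actuator = none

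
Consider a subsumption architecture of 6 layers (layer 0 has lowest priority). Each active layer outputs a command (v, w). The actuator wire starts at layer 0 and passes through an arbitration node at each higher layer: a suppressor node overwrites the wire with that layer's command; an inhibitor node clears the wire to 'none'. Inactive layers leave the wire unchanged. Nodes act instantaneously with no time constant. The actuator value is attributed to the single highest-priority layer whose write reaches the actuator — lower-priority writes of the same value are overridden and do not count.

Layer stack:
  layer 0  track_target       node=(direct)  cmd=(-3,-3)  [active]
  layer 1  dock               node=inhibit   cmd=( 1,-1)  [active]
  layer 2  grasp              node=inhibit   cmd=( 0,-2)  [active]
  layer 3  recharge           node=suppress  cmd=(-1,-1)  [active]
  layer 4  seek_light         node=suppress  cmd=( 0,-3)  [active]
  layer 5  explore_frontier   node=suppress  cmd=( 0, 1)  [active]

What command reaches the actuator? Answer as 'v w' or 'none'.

0 1

[0] track_target on; wire := (-3, -3)
[1] dock on (inhibit); wire := none
[2] grasp on (inhibit); wire := none
[3] recharge on (suppress); wire := (-1, -1)
[4] seek_light on (suppress); wire := (0, -3)
[5] explore_frontier on (suppress); wire := (0, 1)
output (0, 1)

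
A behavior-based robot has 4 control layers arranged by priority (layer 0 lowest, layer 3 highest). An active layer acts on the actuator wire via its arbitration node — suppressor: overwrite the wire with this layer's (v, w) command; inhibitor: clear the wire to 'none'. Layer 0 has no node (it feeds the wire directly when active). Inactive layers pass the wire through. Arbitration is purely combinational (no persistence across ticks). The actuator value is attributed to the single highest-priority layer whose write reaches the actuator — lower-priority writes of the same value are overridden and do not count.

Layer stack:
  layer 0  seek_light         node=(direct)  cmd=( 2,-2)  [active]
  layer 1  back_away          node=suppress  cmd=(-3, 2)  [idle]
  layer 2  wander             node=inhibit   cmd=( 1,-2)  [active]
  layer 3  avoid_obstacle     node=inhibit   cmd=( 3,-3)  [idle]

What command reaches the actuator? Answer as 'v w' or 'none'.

none

L0 seek_light: active, feeds wire = (2, -2)
L1 back_away: idle → wire stays (2, -2)
L2 wander: active, inhibitor → wire = none
L3 avoid_obstacle: idle → wire stays none
actuator = none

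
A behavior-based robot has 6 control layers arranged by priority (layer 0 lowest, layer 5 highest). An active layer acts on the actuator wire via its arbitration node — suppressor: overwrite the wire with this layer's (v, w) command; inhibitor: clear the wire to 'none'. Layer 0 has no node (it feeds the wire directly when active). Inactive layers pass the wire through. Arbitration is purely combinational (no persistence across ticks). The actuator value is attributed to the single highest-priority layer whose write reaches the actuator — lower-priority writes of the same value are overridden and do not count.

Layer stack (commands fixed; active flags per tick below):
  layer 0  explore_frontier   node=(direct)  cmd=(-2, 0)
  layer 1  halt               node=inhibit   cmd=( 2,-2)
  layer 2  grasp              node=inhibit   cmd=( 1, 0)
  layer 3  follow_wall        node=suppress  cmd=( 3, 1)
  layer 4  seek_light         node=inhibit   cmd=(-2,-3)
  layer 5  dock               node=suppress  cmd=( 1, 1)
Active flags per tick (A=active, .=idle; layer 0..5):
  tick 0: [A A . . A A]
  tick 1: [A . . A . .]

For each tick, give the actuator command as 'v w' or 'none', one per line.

1 1
3 1

tick 0:
  [0] explore_frontier on; wire := (-2, 0)
  [1] halt on (inhibit); wire := none
  [2] grasp off; pass none
  [3] follow_wall off; pass none
  [4] seek_light on (inhibit); wire := none
  [5] dock on (suppress); wire := (1, 1)
  output (1, 1)
tick 1:
  [0] explore_frontier on; wire := (-2, 0)
  [1] halt off; pass (-2, 0)
  [2] grasp off; pass (-2, 0)
  [3] follow_wall on (suppress); wire := (3, 1)
  [4] seek_light off; pass (3, 1)
  [5] dock off; pass (3, 1)
  output (3, 1)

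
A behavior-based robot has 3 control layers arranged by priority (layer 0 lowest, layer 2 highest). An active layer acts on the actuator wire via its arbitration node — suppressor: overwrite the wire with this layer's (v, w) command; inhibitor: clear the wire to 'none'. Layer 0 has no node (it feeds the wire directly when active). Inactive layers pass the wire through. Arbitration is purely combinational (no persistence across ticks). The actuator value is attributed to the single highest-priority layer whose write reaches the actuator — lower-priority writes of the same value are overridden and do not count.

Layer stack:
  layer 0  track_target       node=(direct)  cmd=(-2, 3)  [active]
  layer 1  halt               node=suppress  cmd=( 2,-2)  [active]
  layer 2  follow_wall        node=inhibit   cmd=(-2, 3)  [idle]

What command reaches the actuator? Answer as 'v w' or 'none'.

L0 track_target: active, feeds wire = (-2, 3)
L1 halt: active, suppressor → wire = (2, -2)
L2 follow_wall: idle → wire stays (2, -2)
actuator = (2, -2)

2 -2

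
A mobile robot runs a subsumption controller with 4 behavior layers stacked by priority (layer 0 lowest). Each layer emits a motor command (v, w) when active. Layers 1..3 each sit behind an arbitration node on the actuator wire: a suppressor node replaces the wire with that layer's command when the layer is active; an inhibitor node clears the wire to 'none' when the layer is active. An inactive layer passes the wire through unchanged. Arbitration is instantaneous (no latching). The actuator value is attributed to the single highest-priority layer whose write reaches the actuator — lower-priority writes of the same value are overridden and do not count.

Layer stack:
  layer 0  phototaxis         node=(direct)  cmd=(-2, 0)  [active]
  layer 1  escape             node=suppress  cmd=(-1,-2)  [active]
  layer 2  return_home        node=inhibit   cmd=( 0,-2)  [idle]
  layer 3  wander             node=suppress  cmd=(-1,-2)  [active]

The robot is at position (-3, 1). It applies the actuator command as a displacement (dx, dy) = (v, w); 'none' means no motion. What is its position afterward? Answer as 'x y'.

L0 phototaxis: active, feeds wire = (-2, 0)
L1 escape: active, suppressor → wire = (-1, -2)
L2 return_home: idle → wire stays (-1, -2)
L3 wander: active, suppressor → wire = (-1, -2)
actuator = (-1, -2)
position: (-3, 1) + (-1, -2) = (-4, -1)

-4 -1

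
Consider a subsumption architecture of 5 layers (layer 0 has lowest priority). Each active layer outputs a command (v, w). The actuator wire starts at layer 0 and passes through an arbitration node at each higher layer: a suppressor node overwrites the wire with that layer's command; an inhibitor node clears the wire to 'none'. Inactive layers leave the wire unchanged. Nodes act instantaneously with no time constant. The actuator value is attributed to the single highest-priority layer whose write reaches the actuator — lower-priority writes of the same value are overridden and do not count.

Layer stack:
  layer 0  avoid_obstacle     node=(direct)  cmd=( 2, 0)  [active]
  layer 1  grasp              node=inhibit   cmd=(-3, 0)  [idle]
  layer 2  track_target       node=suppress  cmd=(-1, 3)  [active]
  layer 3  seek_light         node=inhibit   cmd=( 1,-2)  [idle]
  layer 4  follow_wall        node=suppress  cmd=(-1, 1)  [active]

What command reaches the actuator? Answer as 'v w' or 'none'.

-1 1

layer 0 (avoid_obstacle) active — direct: (2, 0)
layer 1 (grasp) idle — unchanged: (2, 0)
layer 2 (track_target) active — suppresses: (-1, 3)
layer 3 (seek_light) idle — unchanged: (-1, 3)
layer 4 (follow_wall) active — suppresses: (-1, 1)
→ actuator (-1, 1)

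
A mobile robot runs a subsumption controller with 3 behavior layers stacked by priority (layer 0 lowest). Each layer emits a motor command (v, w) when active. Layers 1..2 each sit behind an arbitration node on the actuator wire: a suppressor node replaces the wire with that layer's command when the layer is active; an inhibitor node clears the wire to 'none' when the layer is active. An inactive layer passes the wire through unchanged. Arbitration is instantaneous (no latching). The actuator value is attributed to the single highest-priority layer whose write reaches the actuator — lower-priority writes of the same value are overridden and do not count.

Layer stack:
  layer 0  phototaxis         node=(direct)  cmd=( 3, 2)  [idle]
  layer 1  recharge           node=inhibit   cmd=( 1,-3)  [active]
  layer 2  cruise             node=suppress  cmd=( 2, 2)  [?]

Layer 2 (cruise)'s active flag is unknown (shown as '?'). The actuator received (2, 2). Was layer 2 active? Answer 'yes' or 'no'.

If layer 2 is active=yes:
  actuator would be (2, 2)
If layer 2 is active=no:
  actuator would be none
Observed (2, 2), so layer 2 was active.

yes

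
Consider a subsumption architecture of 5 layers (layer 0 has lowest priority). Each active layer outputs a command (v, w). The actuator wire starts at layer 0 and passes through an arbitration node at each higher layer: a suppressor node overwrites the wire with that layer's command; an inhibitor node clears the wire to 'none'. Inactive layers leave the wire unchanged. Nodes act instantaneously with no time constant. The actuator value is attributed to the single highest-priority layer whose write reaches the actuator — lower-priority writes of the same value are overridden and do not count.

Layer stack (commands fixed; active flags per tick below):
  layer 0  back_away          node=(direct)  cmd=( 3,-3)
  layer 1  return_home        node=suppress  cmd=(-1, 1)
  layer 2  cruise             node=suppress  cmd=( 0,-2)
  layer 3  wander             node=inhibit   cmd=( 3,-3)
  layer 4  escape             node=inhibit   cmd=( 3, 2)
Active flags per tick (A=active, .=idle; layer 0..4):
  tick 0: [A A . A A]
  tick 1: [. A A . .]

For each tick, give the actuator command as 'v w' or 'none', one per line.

tick 0:
  layer 0 (back_away) active — direct: (3, -3)
  layer 1 (return_home) active — suppresses: (-1, 1)
  layer 2 (cruise) idle — unchanged: (-1, 1)
  layer 3 (wander) active — inhibits: none
  layer 4 (escape) active — inhibits: none
  → actuator none
tick 1:
  layer 0 (back_away) idle — none
  layer 1 (return_home) active — suppresses: (-1, 1)
  layer 2 (cruise) active — suppresses: (0, -2)
  layer 3 (wander) idle — unchanged: (0, -2)
  layer 4 (escape) idle — unchanged: (0, -2)
  → actuator (0, -2)

none
0 -2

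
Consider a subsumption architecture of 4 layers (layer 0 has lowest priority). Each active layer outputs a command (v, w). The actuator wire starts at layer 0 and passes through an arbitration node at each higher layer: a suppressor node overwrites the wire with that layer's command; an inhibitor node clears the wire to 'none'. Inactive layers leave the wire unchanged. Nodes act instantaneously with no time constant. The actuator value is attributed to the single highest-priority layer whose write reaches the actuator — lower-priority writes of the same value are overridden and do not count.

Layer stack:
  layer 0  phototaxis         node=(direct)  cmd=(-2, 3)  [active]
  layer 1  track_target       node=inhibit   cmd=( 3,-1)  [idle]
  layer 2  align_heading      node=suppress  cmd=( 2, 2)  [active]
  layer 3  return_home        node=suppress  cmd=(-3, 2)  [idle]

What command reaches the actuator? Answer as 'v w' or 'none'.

L0 phototaxis: active, feeds wire = (-2, 3)
L1 track_target: idle → wire stays (-2, 3)
L2 align_heading: active, suppressor → wire = (2, 2)
L3 return_home: idle → wire stays (2, 2)
actuator = (2, 2)

2 2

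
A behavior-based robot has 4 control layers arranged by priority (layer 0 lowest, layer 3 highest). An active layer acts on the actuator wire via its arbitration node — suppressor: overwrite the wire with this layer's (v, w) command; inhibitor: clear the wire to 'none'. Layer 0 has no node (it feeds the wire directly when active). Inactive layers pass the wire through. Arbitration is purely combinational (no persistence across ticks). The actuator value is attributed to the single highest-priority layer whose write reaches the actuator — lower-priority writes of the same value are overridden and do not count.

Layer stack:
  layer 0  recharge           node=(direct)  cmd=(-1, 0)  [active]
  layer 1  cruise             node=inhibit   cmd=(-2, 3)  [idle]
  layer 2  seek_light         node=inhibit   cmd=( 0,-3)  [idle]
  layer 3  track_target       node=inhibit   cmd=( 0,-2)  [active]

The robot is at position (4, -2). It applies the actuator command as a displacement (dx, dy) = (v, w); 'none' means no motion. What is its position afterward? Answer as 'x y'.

4 -2

layer 0 (recharge) active — direct: (-1, 0)
layer 1 (cruise) idle — unchanged: (-1, 0)
layer 2 (seek_light) idle — unchanged: (-1, 0)
layer 3 (track_target) active — inhibits: none
→ actuator none
position: (4, -2) + none = (4, -2)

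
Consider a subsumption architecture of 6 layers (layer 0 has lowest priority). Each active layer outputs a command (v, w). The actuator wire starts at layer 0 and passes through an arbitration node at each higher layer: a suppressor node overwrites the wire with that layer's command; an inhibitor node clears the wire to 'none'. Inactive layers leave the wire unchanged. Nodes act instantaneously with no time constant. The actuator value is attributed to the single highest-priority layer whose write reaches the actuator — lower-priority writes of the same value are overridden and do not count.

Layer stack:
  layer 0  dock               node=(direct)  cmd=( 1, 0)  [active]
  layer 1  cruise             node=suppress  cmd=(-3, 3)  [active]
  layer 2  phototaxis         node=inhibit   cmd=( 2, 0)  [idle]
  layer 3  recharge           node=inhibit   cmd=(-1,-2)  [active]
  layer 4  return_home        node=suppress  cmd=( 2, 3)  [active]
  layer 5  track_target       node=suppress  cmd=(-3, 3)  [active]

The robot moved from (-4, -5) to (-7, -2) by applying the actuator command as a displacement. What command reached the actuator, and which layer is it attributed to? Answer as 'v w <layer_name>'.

-3 3 track_target

displacement = (-7, -2) − (-4, -5) = (-3, 3)
layer 0 (dock) active — direct: (1, 0)
layer 1 (cruise) active — suppresses: (-3, 3)
layer 2 (phototaxis) idle — unchanged: (-3, 3)
layer 3 (recharge) active — inhibits: none
layer 4 (return_home) active — suppresses: (2, 3)
layer 5 (track_target) active — suppresses: (-3, 3)
→ actuator (-3, 3) — from layer 5 (track_target)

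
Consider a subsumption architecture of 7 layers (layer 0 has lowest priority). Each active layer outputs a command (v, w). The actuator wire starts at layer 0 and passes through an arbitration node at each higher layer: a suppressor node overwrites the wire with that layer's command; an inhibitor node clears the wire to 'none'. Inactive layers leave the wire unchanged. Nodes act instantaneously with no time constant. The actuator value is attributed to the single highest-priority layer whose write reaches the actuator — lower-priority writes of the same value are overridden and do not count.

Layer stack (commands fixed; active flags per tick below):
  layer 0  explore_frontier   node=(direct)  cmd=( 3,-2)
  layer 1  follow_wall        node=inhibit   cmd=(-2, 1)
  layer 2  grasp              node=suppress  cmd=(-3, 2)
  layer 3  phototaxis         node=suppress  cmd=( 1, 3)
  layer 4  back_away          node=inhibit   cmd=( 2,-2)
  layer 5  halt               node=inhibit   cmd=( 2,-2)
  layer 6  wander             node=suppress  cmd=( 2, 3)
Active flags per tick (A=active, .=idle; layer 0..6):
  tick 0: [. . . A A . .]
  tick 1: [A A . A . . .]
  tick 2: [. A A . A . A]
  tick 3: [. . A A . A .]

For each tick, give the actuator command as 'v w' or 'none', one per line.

none
1 3
2 3
none

tick 0:
  L0 explore_frontier: idle → wire = none
  L1 follow_wall: idle → wire stays none
  L2 grasp: idle → wire stays none
  L3 phototaxis: active, suppressor → wire = (1, 3)
  L4 back_away: active, inhibitor → wire = none
  L5 halt: idle → wire stays none
  L6 wander: idle → wire stays none
  actuator = none
tick 1:
  L0 explore_frontier: active, feeds wire = (3, -2)
  L1 follow_wall: active, inhibitor → wire = none
  L2 grasp: idle → wire stays none
  L3 phototaxis: active, suppressor → wire = (1, 3)
  L4 back_away: idle → wire stays (1, 3)
  L5 halt: idle → wire stays (1, 3)
  L6 wander: idle → wire stays (1, 3)
  actuator = (1, 3)
tick 2:
  L0 explore_frontier: idle → wire = none
  L1 follow_wall: active, inhibitor → wire = none
  L2 grasp: active, suppressor → wire = (-3, 2)
  L3 phototaxis: idle → wire stays (-3, 2)
  L4 back_away: active, inhibitor → wire = none
  L5 halt: idle → wire stays none
  L6 wander: active, suppressor → wire = (2, 3)
  actuator = (2, 3)
tick 3:
  L0 explore_frontier: idle → wire = none
  L1 follow_wall: idle → wire stays none
  L2 grasp: active, suppressor → wire = (-3, 2)
  L3 phototaxis: active, suppressor → wire = (1, 3)
  L4 back_away: idle → wire stays (1, 3)
  L5 halt: active, inhibitor → wire = none
  L6 wander: idle → wire stays none
  actuator = none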